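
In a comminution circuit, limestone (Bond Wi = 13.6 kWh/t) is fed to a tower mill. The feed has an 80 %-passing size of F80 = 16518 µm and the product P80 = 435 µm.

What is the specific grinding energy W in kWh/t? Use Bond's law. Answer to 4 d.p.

W = 5.4625 kWh/t

W = 10 Wi (P80^-0.5 − F80^-0.5)
1/√435 = 0.047946;  1/√16518 = 0.007781
W = 10·13.6·(0.047946 − 0.007781) = 5.4625 kWh/t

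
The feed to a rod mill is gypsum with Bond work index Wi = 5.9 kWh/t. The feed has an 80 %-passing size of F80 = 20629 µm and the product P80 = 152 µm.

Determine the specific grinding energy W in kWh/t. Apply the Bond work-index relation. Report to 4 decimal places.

W = 10 Wi (1/√P80 − 1/√F80)  [Bond]
1/√152 = 0.081111;  1/√20629 = 0.006962
W = 10·5.9·(0.081111 − 0.006962) = 4.3747 kWh/t

W = 4.3747 kWh/t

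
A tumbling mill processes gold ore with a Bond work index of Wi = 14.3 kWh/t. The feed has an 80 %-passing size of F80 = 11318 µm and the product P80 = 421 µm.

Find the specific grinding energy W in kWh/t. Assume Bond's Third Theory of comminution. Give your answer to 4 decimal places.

W = 10·Wi·(P80^(-½) − F80^(-½))
1/√421 = 0.048737;  1/√11318 = 0.009400
W = 10·14.3·(0.048737 − 0.009400) = 5.6252 kWh/t

W = 5.6252 kWh/t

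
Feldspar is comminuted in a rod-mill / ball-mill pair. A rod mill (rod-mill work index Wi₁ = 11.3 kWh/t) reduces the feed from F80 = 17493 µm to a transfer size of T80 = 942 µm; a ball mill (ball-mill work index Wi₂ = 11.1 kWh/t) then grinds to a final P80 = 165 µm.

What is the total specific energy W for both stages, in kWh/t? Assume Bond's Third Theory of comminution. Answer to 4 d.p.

W = 7.8521 kWh/t

Bond:  W = 10 Wi (1/√P − 1/√F)
Stage 1 (17493→942 µm, Wi₁=11.3): W₁ = 10·11.3·(0.032582 − 0.007561) = 2.8274 kWh/t
Stage 2 (942→165 µm, Wi₂=11.1): W₂ = 10·11.1·(0.077850 − 0.032582) = 5.0248 kWh/t
W = W₁ + W₂ = 2.8274 + 5.0248 = 7.8521 kWh/t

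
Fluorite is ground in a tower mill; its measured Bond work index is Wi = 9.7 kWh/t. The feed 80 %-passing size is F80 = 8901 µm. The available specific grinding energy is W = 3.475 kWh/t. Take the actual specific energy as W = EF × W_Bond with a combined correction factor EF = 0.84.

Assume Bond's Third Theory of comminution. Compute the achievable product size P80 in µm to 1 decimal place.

P80 = 352.7 µm

Bond:  W = 10 Wi (1/√P − 1/√F)
W_Bond = W / EF = 3.475 / 0.84 = 4.1369 kWh/t
⇒ 1/√P80 = W_Bond/(10·Wi) + 1/√F80
  = 4.1369/(10·9.7) + 1/√8901 = 0.042649 + 0.010599 = 0.053248
P80 = (1/0.053248)² = 18.7801² = 352.69 µm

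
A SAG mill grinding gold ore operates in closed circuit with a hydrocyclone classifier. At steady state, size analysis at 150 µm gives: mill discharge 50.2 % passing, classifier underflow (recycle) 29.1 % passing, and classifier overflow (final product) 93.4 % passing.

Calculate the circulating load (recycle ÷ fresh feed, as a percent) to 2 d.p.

Classifier node, passing 150 µm:
Fd + Rd = Ru + Fo ⇒ R/F = (o−d)/(d−u)
r = (93.4 − 50.2)/(50.2 − 29.1) = 43.2/21.1 = 2.0474
CL = 100·r = 204.74 %

CL = 204.74 %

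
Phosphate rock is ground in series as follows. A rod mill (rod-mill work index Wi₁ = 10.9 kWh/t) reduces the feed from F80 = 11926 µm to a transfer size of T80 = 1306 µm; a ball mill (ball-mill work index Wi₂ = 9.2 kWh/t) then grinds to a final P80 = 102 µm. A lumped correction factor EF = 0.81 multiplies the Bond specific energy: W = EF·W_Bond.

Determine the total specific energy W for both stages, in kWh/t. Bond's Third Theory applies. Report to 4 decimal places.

W = 6.9511 kWh/t

W_Bond = 10·Wi·(1/√P₈₀ − 1/√F₈₀)
Stage 1 (11926→1306 µm, Wi₁=10.9): W₁ = 10·10.9·(0.027671 − 0.009157) = 2.0181 kWh/t
Stage 2 (1306→102 µm, Wi₂=9.2): W₂ = 10·9.2·(0.099015 − 0.027671) = 6.5636 kWh/t
W = W₁ + W₂ = 2.0181 + 6.5636 = 8.5817 kWh/t
Apply correction: 8.5817 × 0.81 = 6.9511 kWh/t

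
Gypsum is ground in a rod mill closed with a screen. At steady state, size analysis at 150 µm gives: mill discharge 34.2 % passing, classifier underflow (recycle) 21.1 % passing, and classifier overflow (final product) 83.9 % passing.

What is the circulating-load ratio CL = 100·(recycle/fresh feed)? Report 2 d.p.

Classifier node, passing 150 µm:
r = (o − d)/(d − u)
r = (83.9 − 34.2)/(34.2 − 21.1) = 49.7/13.1 = 3.7939
CL = 100·r = 379.39 %

CL = 379.39 %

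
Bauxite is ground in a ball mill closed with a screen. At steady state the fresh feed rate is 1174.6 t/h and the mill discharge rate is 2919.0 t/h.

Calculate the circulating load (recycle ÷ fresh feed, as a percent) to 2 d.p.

CL = 148.51 %

Mill node: discharge = fresh + recycle.
R = M − F = 2919.0 − 1174.6 = 1744.4 t/h
CL = 100·R/F = 100·1744.4/1174.6 = 148.51 %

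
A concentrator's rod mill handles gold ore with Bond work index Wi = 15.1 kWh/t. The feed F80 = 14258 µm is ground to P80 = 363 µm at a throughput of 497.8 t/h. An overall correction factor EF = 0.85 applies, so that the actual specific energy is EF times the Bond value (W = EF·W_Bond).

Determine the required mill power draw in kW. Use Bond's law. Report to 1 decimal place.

Bond:  W = 10 Wi (1/√P − 1/√F)
W = 10·15.1·(1/√363 − 1/√14258) = 10·15.1·(0.044112) = 6.6609 kWh/t
Corrected W = EF·W_Bond = 0.85·6.6609 = 5.6617 kWh/t
Mill draw = 5.6617 × 497.8 = 2818.4 kW

P = 2818.4 kW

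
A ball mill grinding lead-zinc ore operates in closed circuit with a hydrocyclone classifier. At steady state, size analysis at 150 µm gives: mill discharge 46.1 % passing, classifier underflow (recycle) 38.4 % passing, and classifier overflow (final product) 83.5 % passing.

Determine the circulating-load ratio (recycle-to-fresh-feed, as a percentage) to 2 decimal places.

Let r = R/F. Size balance at 150 µm:
(1+r)d = ru + o → r = (o−d)/(d−u)
r = (83.5 − 46.1)/(46.1 − 38.4) = 37.4/7.7 = 4.8571
CL = 100·r = 485.71 %

CL = 485.71 %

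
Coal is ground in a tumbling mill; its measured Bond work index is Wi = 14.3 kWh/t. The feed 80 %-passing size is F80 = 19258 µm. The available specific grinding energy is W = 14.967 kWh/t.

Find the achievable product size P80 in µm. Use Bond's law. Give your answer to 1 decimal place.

P80 = 79.9 µm

W = 10 Wi / √P80 − 10 Wi / √F80
1/√P80 = 1/√F80 + W/(10·Wi)
  = 14.9670/(10·14.3) + 1/√19258 = 0.104664 + 0.007206 = 0.111870
P80 = (1/0.111870)² = 8.9389² = 79.90 µm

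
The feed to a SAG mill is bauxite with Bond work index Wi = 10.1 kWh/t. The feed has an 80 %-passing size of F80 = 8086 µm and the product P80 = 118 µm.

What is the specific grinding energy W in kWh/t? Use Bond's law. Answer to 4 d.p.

W = 8.1746 kWh/t

W = 10·Wi·(P80^(-½) − F80^(-½))
1/√118 = 0.092057;  1/√8086 = 0.011121
W = 10·10.1·(0.092057 − 0.011121) = 8.1746 kWh/t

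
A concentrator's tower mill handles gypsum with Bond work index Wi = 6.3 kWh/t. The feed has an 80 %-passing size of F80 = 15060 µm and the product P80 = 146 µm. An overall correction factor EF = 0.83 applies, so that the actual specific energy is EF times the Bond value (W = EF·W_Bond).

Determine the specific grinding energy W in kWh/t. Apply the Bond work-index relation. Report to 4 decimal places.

W = 10 Wi (1/√P80 − 1/√F80)  [Bond]
1/√146 = 0.082761;  1/√15060 = 0.008149
W = 10·6.3·(0.082761 − 0.008149) = 4.7005 kWh/t
Apply correction: 4.7005 × 0.83 = 3.9015 kWh/t

W = 3.9015 kWh/t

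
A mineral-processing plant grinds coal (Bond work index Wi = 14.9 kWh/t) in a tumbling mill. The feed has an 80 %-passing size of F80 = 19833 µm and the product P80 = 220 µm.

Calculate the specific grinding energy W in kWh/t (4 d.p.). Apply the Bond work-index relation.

W = 8.9876 kWh/t

W_Bond = 10·Wi·(1/√P₈₀ − 1/√F₈₀)
1/√220 = 0.067420;  1/√19833 = 0.007101
W = 10·14.9·(0.067420 − 0.007101) = 8.9876 kWh/t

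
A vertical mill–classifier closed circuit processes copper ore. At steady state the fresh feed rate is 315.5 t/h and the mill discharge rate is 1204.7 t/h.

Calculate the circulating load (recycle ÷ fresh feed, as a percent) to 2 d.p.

CL = 281.84 %

M = F + R at steady state, so:
R = M − F = 1204.7 − 315.5 = 889.2 t/h
CL = 100·R/F = 100·889.2/315.5 = 281.84 %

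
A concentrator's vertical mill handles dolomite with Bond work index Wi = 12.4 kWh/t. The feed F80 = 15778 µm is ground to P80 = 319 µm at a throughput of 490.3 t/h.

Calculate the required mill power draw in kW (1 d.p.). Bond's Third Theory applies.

W = 10 Wi / √P80 − 10 Wi / √F80
W = 10·12.4·(1/√319 − 1/√15778) = 10·12.4·(0.048028) = 5.9555 kWh/t
P = W·T = 5.9555·490.3 = 2920.0 kW

P = 2920.0 kW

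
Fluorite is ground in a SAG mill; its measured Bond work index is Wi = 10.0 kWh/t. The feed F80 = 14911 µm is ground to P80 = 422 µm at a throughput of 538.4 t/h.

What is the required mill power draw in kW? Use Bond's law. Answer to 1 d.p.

W = 10·Wi·(P80^(-½) − F80^(-½))
W = 10·10.0·(1/√422 − 1/√14911) = 10·10.0·(0.040490) = 4.0490 kWh/t
P = W·T = 4.0490·538.4 = 2180.0 kW

P = 2180.0 kW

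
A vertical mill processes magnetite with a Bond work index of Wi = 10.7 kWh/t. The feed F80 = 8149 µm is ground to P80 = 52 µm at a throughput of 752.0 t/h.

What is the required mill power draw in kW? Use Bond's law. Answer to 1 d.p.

P = 10267.0 kW

W = 10 Wi / √P80 − 10 Wi / √F80
W = 10·10.7·(1/√52 − 1/√8149) = 10·10.7·(0.127597) = 13.6529 kWh/t
Mill draw = 13.6529 × 752.0 = 10267.0 kW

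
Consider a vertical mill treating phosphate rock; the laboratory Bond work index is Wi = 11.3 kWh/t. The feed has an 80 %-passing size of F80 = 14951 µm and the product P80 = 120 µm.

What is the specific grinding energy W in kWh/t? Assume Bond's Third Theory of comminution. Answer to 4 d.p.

W = 9.3913 kWh/t

W = 10 Wi (P80^-0.5 − F80^-0.5)
1/√120 = 0.091287;  1/√14951 = 0.008178
W = 10·11.3·(0.091287 − 0.008178) = 9.3913 kWh/t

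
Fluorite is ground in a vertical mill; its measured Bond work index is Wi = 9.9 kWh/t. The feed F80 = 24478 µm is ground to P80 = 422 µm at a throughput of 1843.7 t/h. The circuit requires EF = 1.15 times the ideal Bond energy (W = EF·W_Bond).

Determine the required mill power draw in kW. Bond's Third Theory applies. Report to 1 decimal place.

W = 10 Wi (P80^-0.5 − F80^-0.5)
W = 10·9.9·(1/√422 − 1/√24478) = 10·9.9·(0.042288) = 4.1865 kWh/t
W_actual = 1.15 × 4.1865 = 4.8144 kWh/t
P = W·T = 4.8144·1843.7 = 8876.4 kW

P = 8876.4 kW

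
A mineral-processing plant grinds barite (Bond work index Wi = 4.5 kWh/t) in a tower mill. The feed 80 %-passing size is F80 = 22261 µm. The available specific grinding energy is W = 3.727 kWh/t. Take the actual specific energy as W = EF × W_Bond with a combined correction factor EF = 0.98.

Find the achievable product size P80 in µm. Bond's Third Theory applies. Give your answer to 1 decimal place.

P80 = 120.2 µm

W_Bond = 10·Wi·(1/√P₈₀ − 1/√F₈₀)
W_Bond = W / EF = 3.727 / 0.98 = 3.8031 kWh/t
1/√P80 = 1/√F80 + W_Bond/(10·Wi)
  = 3.8031/(10·4.5) + 1/√22261 = 0.084512 + 0.006702 = 0.091215
P80 = (1/0.091215)² = 10.9631² = 120.19 µm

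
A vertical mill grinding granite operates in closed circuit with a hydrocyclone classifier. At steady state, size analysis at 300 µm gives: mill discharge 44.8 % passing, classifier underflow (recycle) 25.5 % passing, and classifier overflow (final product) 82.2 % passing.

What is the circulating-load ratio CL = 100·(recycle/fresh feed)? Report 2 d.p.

CL = 193.78 %

Mass balance on the −300 µm fraction:
d + r·d = r·u + o → r(d−u) = o−d
r = (82.2 − 44.8)/(44.8 − 25.5) = 37.4/19.3 = 1.9378
CL = 100·r = 193.78 %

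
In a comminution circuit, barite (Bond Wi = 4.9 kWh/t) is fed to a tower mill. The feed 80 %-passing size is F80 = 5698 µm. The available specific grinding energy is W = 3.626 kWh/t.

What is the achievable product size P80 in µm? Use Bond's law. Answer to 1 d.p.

P80 = 131.4 µm

Bond: W = 10·Wi·(1/√P80 − 1/√F80)
P80^-0.5 = F80^-0.5 + W/(10 Wi)
  = 3.6260/(10·4.9) + 1/√5698 = 0.074000 + 0.013248 = 0.087248
P80 = (1/0.087248)² = 11.4616² = 131.37 µm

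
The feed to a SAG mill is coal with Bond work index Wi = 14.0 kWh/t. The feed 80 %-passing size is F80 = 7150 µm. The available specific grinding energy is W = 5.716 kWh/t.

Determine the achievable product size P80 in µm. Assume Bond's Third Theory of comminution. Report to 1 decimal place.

W = 10·Wi·(P80^(-½) − F80^(-½))
⇒ 1/√P80 = W/(10·Wi) + 1/√F80
  = 5.7160/(10·14.0) + 1/√7150 = 0.040829 + 0.011826 = 0.052655
P80 = (1/0.052655)² = 18.9916² = 360.68 µm

P80 = 360.7 µm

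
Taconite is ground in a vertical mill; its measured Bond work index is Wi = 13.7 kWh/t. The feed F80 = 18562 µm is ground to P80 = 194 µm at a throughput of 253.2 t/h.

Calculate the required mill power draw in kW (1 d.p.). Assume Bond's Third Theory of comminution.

P = 2235.9 kW

W = 10 Wi / √P80 − 10 Wi / √F80
W = 10·13.7·(1/√194 − 1/√18562) = 10·13.7·(0.064456) = 8.8305 kWh/t
Mill draw = 8.8305 × 253.2 = 2235.9 kW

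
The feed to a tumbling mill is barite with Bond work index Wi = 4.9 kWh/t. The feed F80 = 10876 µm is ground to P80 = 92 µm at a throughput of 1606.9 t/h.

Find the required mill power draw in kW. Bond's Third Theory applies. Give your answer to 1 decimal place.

P = 7454.0 kW

Bond: W = 10·Wi·(1/√P80 − 1/√F80)
W = 10·4.9·(1/√92 − 1/√10876) = 10·4.9·(0.094668) = 4.6388 kWh/t
Power = W × throughput = 4.6388 kWh/t × 1606.9 t/h = 7454.0 kW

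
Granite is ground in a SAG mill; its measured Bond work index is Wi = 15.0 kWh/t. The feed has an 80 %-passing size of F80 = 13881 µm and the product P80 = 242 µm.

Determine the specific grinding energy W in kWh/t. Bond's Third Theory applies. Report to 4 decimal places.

W = 8.3692 kWh/t

W_Bond = 10·Wi·(1/√P₈₀ − 1/√F₈₀)
1/√242 = 0.064282;  1/√13881 = 0.008488
W = 10·15.0·(0.064282 − 0.008488) = 8.3692 kWh/t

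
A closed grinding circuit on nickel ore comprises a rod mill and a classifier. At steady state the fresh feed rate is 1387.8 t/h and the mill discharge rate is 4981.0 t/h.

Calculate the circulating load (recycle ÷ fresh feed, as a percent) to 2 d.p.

Steady state: M = F + R.
R = M − F = 4981.0 − 1387.8 = 3593.2 t/h
CL = 100·R/F = 100·3593.2/1387.8 = 258.91 %

CL = 258.91 %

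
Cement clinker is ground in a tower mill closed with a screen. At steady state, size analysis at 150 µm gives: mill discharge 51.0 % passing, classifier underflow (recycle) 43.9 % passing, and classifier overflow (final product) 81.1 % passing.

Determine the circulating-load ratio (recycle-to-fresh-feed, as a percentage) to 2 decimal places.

Two-product formula at 150 µm:
(1+r)·d = r·u + o ⇒ r = (o−d)/(d−u)
r = (81.1 − 51.0)/(51.0 − 43.9) = 30.1/7.1 = 4.2394
CL = 100·r = 423.94 %

CL = 423.94 %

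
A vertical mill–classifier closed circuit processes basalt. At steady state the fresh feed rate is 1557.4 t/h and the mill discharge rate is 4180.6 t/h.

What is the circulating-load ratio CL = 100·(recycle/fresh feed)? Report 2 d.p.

Mill node: discharge = fresh + recycle.
R = M − F = 4180.6 − 1557.4 = 2623.2 t/h
CL = 100·R/F = 100·2623.2/1557.4 = 168.43 %

CL = 168.43 %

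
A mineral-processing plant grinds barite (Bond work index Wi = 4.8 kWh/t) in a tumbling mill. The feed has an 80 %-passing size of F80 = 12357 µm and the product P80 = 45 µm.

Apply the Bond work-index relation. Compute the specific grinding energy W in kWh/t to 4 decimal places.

W = 6.7236 kWh/t

W = 10·Wi·[P80^(−½) − F80^(−½)]
1/√45 = 0.149071;  1/√12357 = 0.008996
W = 10·4.8·(0.149071 − 0.008996) = 6.7236 kWh/t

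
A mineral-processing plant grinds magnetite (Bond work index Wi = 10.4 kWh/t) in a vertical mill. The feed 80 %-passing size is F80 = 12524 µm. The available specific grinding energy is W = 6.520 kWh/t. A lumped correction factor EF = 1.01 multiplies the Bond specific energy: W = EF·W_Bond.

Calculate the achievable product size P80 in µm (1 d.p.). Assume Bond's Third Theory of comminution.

W_Bond = 10·Wi·(1/√P₈₀ − 1/√F₈₀)
W_Bond = W / EF = 6.520 / 1.01 = 6.4554 kWh/t
1/√P80 = 1/√F80 + W_Bond/(10·Wi)
  = 6.4554/(10·10.4) + 1/√12524 = 0.062072 + 0.008936 = 0.071007
P80 = (1/0.071007)² = 14.0831² = 198.33 µm

P80 = 198.3 µm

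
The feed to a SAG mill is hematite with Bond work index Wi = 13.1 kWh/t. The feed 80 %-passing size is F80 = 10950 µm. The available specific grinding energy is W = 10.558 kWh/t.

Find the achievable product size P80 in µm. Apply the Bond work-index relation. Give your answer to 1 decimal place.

W = 10 Wi / √P80 − 10 Wi / √F80
⇒ 1/√P80 = W/(10 Wi) + 1/√F80
  = 10.5580/(10·13.1) + 1/√10950 = 0.080595 + 0.009556 = 0.090152
P80 = (1/0.090152)² = 11.0924² = 123.04 µm

P80 = 123.0 µm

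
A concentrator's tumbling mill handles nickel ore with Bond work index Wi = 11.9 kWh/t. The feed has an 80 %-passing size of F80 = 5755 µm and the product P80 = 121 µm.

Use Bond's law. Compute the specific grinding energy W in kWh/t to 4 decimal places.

W = 10·Wi·[P80^(−½) − F80^(−½)]
1/√121 = 0.090909;  1/√5755 = 0.013182
W = 10·11.9·(0.090909 − 0.013182) = 9.2495 kWh/t

W = 9.2495 kWh/t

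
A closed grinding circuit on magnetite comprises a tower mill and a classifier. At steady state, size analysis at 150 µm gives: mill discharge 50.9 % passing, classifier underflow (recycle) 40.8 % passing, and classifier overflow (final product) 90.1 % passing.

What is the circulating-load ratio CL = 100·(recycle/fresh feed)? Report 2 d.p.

CL = 388.12 %

Classifier node, passing 150 µm:
Fd + Rd = Ru + Fo ⇒ R/F = (o−d)/(d−u)
r = (90.1 − 50.9)/(50.9 − 40.8) = 39.2/10.1 = 3.8812
CL = 100·r = 388.12 %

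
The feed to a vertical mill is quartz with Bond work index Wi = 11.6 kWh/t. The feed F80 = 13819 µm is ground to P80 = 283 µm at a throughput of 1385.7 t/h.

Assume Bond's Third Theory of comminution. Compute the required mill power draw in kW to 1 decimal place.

Bond:  W = 10 Wi (1/√P − 1/√F)
W = 10·11.6·(1/√283 − 1/√13819) = 10·11.6·(0.050937) = 5.9087 kWh/t
P = W·T = 5.9087·1385.7 = 8187.7 kW

P = 8187.7 kW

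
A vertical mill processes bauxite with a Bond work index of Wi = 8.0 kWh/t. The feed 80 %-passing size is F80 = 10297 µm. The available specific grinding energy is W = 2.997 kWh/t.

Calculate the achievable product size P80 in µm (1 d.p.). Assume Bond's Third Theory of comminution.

W = 10 Wi / √P80 − 10 Wi / √F80
P80^(−½) = W/(10 Wi) + F80^(−½)
  = 2.9970/(10·8.0) + 1/√10297 = 0.037462 + 0.009855 = 0.047317
P80 = (1/0.047317)² = 21.1340² = 446.64 µm

P80 = 446.6 µm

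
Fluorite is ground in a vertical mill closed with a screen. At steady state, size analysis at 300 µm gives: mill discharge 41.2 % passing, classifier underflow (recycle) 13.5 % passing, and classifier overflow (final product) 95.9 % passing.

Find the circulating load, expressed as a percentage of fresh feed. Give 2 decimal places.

CL = 197.47 %

Let r = R/F. Size balance at 300 µm:
Fd + Rd = Ru + Fo ⇒ R/F = (o−d)/(d−u)
r = (95.9 − 41.2)/(41.2 − 13.5) = 54.7/27.7 = 1.9747
CL = 100·r = 197.47 %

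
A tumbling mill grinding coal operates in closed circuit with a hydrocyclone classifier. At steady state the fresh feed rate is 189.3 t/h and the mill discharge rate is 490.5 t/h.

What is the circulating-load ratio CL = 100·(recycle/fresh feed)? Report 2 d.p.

Steady state: M = F + R.
R = M − F = 490.5 − 189.3 = 301.2 t/h
CL = 100·R/F = 100·301.2/189.3 = 159.11 %

CL = 159.11 %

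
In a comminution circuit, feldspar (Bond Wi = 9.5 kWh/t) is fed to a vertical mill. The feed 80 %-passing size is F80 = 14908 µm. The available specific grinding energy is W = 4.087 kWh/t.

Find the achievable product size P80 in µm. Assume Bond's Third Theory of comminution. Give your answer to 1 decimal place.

W = 10·Wi·[P80^(−½) − F80^(−½)]
P80^(−½) = W/(10 Wi) + F80^(−½)
  = 4.0870/(10·9.5) + 1/√14908 = 0.043021 + 0.008190 = 0.051211
P80 = (1/0.051211)² = 19.5270² = 381.30 µm

P80 = 381.3 µm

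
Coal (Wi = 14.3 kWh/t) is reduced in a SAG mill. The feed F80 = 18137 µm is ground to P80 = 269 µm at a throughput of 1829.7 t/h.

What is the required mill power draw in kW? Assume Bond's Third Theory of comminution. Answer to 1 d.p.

W = 10 Wi / √P80 − 10 Wi / √F80
W = 10·14.3·(1/√269 − 1/√18137) = 10·14.3·(0.053546) = 7.6570 kWh/t
Power = W × throughput = 7.6570 kWh/t × 1829.7 t/h = 14010.1 kW

P = 14010.1 kW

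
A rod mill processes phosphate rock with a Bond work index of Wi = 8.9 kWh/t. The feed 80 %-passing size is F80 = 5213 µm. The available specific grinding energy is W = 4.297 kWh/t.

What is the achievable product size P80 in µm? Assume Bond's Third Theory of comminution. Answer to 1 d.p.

P80 = 259.0 µm

Bond: W = 10·Wi·(1/√P80 − 1/√F80)
P80^(−½) = W/(10 Wi) + F80^(−½)
  = 4.2970/(10·8.9) + 1/√5213 = 0.048281 + 0.013850 = 0.062131
P80 = (1/0.062131)² = 16.0950² = 259.05 µm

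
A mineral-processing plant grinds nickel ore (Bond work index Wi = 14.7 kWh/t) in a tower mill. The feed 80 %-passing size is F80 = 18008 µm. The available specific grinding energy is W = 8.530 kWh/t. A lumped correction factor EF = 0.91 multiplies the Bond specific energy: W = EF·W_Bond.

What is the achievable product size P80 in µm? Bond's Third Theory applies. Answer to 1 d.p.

W = 10 Wi (P80^-0.5 − F80^-0.5)
W_Bond = W / EF = 8.530 / 0.91 = 9.3736 kWh/t
⇒ 1/√P80 = W_Bond/(10 Wi) + 1/√F80
  = 9.3736/(10·14.7) + 1/√18008 = 0.063766 + 0.007452 = 0.071218
P80 = (1/0.071218)² = 14.0414² = 197.16 µm

P80 = 197.2 µm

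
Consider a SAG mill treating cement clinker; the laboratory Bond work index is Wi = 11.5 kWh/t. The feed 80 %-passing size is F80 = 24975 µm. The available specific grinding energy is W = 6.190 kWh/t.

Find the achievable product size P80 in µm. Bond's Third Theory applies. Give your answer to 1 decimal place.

Bond:  W = 10 Wi (1/√P − 1/√F)
P80^(−½) = W/(10 Wi) + F80^(−½)
  = 6.1900/(10·11.5) + 1/√24975 = 0.053826 + 0.006328 = 0.060154
P80 = (1/0.060154)² = 16.6241² = 276.36 µm

P80 = 276.4 µm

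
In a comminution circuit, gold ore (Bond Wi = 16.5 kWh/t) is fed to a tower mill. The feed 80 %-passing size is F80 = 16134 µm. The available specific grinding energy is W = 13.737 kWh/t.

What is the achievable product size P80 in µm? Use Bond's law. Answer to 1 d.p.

P80 = 120.4 µm

W = 10 Wi (P80^-0.5 − F80^-0.5)
P80^-0.5 = F80^-0.5 + W/(10 Wi)
  = 13.7370/(10·16.5) + 1/√16134 = 0.083255 + 0.007873 = 0.091127
P80 = (1/0.091127)² = 10.9737² = 120.42 µm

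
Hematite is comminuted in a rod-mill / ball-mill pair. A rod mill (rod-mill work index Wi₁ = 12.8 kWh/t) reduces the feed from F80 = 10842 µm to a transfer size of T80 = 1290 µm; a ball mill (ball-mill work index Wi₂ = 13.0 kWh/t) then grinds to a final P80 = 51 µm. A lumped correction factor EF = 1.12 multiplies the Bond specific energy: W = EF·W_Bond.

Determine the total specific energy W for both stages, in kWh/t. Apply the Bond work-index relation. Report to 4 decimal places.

W = 10·Wi·[P80^(−½) − F80^(−½)]
Stage 1 (10842→1290 µm, Wi₁=12.8): W₁ = 10·12.8·(0.027842 − 0.009604) = 2.3345 kWh/t
Stage 2 (1290→51 µm, Wi₂=13.0): W₂ = 10·13.0·(0.140028 − 0.027842) = 14.5841 kWh/t
W = W₁ + W₂ = 2.3345 + 14.5841 = 16.9187 kWh/t
W_actual = 1.12 × 16.9187 = 18.9489 kWh/t

W = 18.9489 kWh/t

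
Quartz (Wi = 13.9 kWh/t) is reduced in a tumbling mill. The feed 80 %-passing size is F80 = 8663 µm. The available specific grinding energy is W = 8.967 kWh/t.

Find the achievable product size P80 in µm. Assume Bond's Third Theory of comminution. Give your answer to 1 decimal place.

Bond:  W = 10 Wi (1/√P − 1/√F)
⇒ 1/√P80 = W/(10 Wi) + 1/√F80
  = 8.9670/(10·13.9) + 1/√8663 = 0.064511 + 0.010744 = 0.075255
P80 = (1/0.075255)² = 13.2882² = 176.58 µm

P80 = 176.6 µm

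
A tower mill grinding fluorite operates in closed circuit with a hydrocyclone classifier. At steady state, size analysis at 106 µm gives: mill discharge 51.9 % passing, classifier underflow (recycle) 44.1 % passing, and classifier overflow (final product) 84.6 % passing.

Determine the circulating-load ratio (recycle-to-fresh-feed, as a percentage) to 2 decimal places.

CL = 419.23 %

Balance %-passing 106 µm (r = R/F):
d + r·d = r·u + o → r(d−u) = o−d
r = (84.6 − 51.9)/(51.9 − 44.1) = 32.7/7.8 = 4.1923
CL = 100·r = 419.23 %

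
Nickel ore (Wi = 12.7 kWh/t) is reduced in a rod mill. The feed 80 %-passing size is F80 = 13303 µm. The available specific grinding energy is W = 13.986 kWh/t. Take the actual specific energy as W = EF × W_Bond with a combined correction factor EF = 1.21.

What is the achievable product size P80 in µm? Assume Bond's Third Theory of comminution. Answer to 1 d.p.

P80 = 100.6 µm

W = 10 Wi (1/√P80 − 1/√F80)  [Bond]
W_Bond = W / EF = 13.986 / 1.21 = 11.5587 kWh/t
P80^-0.5 = F80^-0.5 + W_Bond/(10 Wi)
  = 11.5587/(10·12.7) + 1/√13303 = 0.091013 + 0.008670 = 0.099683
P80 = (1/0.099683)² = 10.0318² = 100.64 µm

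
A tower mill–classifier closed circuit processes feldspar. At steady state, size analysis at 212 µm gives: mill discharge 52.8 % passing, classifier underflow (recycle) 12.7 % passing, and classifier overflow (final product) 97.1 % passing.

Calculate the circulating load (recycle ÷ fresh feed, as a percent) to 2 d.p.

Let r = R/F. Size balance at 212 µm:
(1+r)·d = r·u + o ⇒ r = (o−d)/(d−u)
r = (97.1 − 52.8)/(52.8 − 12.7) = 44.3/40.1 = 1.1047
CL = 100·r = 110.47 %

CL = 110.47 %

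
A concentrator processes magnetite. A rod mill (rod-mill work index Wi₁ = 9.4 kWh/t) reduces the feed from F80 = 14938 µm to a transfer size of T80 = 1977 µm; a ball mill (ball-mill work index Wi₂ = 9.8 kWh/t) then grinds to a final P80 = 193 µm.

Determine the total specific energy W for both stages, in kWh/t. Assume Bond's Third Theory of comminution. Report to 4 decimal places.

W = 10 Wi (P80^-0.5 − F80^-0.5)
Stage 1 (14938→1977 µm, Wi₁=9.4): W₁ = 10·9.4·(0.022490 − 0.008182) = 1.3450 kWh/t
Stage 2 (1977→193 µm, Wi₂=9.8): W₂ = 10·9.8·(0.071982 − 0.022490) = 4.8501 kWh/t
W = W₁ + W₂ = 1.3450 + 4.8501 = 6.1951 kWh/t

W = 6.1951 kWh/t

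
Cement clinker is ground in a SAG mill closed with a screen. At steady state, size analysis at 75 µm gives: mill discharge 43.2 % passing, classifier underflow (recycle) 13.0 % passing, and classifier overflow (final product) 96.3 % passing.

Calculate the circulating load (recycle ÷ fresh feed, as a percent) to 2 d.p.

CL = 175.83 %

Let r = R/F. Size balance at 75 µm:
(1+r)d = ru + o → r = (o−d)/(d−u)
r = (96.3 − 43.2)/(43.2 − 13.0) = 53.1/30.2 = 1.7583
CL = 100·r = 175.83 %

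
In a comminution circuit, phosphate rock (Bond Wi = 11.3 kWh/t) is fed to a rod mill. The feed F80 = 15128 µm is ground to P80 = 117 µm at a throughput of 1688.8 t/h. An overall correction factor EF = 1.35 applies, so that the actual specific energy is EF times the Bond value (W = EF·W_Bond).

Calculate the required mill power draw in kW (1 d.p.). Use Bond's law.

P = 21723.0 kW

Bond: W = 10·Wi·(1/√P80 − 1/√F80)
W = 10·11.3·(1/√117 − 1/√15128) = 10·11.3·(0.084320) = 9.5281 kWh/t
Apply correction: 9.5281 × 1.35 = 12.8630 kWh/t
Power = W × throughput = 12.8630 kWh/t × 1688.8 t/h = 21723.0 kW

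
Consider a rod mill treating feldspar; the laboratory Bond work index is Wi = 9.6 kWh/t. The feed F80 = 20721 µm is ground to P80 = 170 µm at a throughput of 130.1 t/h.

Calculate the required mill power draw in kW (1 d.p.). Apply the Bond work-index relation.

P = 871.1 kW

W = 10·Wi·(P80^(-½) − F80^(-½))
W = 10·9.6·(1/√170 − 1/√20721) = 10·9.6·(0.069750) = 6.6960 kWh/t
P = W·T = 6.6960·130.1 = 871.1 kW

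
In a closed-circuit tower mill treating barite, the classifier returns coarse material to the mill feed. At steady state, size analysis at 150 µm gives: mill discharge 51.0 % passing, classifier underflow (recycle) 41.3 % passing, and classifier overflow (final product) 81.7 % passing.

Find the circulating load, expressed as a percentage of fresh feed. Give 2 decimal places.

CL = 316.49 %

Let r = R/F. Size balance at 150 µm:
Fd + Rd = Ru + Fo ⇒ R/F = (o−d)/(d−u)
r = (81.7 − 51.0)/(51.0 − 41.3) = 30.7/9.7 = 3.1649
CL = 100·r = 316.49 %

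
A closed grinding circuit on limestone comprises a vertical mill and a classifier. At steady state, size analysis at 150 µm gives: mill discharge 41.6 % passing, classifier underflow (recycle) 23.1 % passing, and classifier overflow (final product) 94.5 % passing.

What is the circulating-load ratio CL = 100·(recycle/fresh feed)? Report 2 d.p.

CL = 285.95 %

Classifier node, passing 150 µm:
d + r·d = r·u + o → r(d−u) = o−d
r = (94.5 − 41.6)/(41.6 − 23.1) = 52.9/18.5 = 2.8595
CL = 100·r = 285.95 %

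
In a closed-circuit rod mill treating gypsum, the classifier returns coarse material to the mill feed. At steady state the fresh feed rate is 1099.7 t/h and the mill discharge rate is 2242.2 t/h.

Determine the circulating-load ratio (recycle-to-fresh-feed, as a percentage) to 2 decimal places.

Mill node: discharge = fresh + recycle.
R = M − F = 2242.2 − 1099.7 = 1142.5 t/h
CL = 100·R/F = 100·1142.5/1099.7 = 103.89 %

CL = 103.89 %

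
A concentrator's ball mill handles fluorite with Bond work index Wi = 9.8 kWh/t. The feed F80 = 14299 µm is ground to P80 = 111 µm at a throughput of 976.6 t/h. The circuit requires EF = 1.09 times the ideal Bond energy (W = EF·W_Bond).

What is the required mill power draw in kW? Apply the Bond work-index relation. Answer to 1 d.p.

P = 9029.3 kW

Bond:  W = 10 Wi (1/√P − 1/√F)
W = 10·9.8·(1/√111 − 1/√14299) = 10·9.8·(0.086553) = 8.4822 kWh/t
With EF = 1.09: W = 8.4822·1.09 = 9.2456 kWh/t
Power = W × throughput = 9.2456 kWh/t × 976.6 t/h = 9029.3 kW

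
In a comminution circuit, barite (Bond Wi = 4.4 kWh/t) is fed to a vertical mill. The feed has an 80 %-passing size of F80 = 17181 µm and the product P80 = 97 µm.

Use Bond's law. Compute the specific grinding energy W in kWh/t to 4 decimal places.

Bond: W = 10·Wi·(1/√P80 − 1/√F80)
1/√97 = 0.101535;  1/√17181 = 0.007629
W = 10·4.4·(0.101535 − 0.007629) = 4.1318 kWh/t

W = 4.1318 kWh/t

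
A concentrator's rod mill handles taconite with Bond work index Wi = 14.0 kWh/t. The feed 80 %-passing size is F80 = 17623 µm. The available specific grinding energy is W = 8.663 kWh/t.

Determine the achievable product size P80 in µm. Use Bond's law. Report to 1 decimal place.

P80 = 207.6 µm

W = 10 Wi / √P80 − 10 Wi / √F80
⇒ 1/√P80 = W/(10 Wi) + 1/√F80
  = 8.6630/(10·14.0) + 1/√17623 = 0.061879 + 0.007533 = 0.069411
P80 = (1/0.069411)² = 14.4068² = 207.56 µm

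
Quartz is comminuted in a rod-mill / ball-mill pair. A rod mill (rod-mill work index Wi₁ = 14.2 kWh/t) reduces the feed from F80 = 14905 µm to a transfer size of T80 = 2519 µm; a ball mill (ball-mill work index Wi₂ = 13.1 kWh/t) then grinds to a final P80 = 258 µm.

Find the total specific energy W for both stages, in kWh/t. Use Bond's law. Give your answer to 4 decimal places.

W = 7.2118 kWh/t

W = 10 Wi / √P80 − 10 Wi / √F80
Stage 1 (14905→2519 µm, Wi₁=14.2): W₁ = 10·14.2·(0.019924 − 0.008191) = 1.6662 kWh/t
Stage 2 (2519→258 µm, Wi₂=13.1): W₂ = 10·13.1·(0.062257 − 0.019924) = 5.5456 kWh/t
W = W₁ + W₂ = 1.6662 + 5.5456 = 7.2118 kWh/t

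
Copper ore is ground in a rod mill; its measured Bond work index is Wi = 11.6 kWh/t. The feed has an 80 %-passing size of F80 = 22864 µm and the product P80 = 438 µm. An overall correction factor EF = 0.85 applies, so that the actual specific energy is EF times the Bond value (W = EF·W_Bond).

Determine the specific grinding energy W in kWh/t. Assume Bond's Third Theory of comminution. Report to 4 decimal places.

W = 10·Wi·(P80^(-½) − F80^(-½))
1/√438 = 0.047782;  1/√22864 = 0.006613
W = 10·11.6·(0.047782 − 0.006613) = 4.7755 kWh/t
Corrected W = EF·W_Bond = 0.85·4.7755 = 4.0592 kWh/t

W = 4.0592 kWh/t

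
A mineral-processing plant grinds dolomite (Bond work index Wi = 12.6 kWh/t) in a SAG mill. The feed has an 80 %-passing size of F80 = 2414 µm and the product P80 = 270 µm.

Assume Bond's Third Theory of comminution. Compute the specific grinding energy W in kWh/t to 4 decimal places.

Bond:  W = 10 Wi (1/√P − 1/√F)
1/√270 = 0.060858;  1/√2414 = 0.020353
W = 10·12.6·(0.060858 − 0.020353) = 5.1036 kWh/t

W = 5.1036 kWh/t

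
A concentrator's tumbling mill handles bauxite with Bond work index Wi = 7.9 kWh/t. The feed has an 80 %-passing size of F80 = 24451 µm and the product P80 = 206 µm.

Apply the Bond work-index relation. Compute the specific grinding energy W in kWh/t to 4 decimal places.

W = 10 Wi / √P80 − 10 Wi / √F80
1/√206 = 0.069673;  1/√24451 = 0.006395
W = 10·7.9·(0.069673 − 0.006395) = 4.9990 kWh/t

W = 4.9990 kWh/t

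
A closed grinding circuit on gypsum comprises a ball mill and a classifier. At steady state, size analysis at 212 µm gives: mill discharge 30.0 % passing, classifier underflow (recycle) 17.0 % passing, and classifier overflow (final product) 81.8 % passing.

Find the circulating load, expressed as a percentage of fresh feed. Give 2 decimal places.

Mass balance on the −212 µm fraction:
r = (o − d)/(d − u)
r = (81.8 − 30.0)/(30.0 − 17.0) = 51.8/13.0 = 3.9846
CL = 100·r = 398.46 %

CL = 398.46 %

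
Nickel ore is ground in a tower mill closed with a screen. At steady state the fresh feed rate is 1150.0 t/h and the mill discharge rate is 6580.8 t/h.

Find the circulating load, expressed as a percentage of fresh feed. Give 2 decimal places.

CL = 472.24 %

M = F + R at steady state, so:
R = M − F = 6580.8 − 1150.0 = 5430.8 t/h
CL = 100·R/F = 100·5430.8/1150.0 = 472.24 %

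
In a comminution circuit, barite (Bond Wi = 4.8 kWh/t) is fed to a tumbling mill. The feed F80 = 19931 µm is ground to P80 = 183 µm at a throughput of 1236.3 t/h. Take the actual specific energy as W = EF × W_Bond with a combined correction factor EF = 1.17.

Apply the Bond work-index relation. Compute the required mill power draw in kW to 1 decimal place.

W_Bond = 10·Wi·(1/√P₈₀ − 1/√F₈₀)
W = 10·4.8·(1/√183 − 1/√19931) = 10·4.8·(0.066839) = 3.2083 kWh/t
Apply correction: 3.2083 × 1.17 = 3.7537 kWh/t
P_mill = W·ṁ = 3.7537·1236.3 = 4640.7 kW

P = 4640.7 kW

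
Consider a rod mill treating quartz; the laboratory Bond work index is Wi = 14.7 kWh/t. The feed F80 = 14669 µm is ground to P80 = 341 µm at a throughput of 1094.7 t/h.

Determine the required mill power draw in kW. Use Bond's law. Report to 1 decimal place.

P = 7385.7 kW

W = 10 Wi (1/√P80 − 1/√F80)  [Bond]
W = 10·14.7·(1/√341 − 1/√14669) = 10·14.7·(0.045896) = 6.7468 kWh/t
P = W·T = 6.7468·1094.7 = 7385.7 kW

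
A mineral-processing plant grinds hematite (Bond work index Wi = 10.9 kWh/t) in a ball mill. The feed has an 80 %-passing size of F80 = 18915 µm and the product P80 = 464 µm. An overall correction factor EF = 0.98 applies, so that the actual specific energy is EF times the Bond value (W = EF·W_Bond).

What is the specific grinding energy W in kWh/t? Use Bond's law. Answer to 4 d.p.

W = 10·Wi·(P80^(-½) − F80^(-½))
1/√464 = 0.046424;  1/√18915 = 0.007271
W = 10·10.9·(0.046424 − 0.007271) = 4.2677 kWh/t
Corrected W = EF·W_Bond = 0.98·4.2677 = 4.1823 kWh/t

W = 4.1823 kWh/t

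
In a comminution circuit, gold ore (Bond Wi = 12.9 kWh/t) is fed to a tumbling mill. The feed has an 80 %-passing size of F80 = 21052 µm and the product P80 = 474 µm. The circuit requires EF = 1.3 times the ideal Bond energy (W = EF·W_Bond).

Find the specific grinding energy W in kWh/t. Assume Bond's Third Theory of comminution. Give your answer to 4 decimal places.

W = 6.5469 kWh/t

W = 10 Wi / √P80 − 10 Wi / √F80
1/√474 = 0.045932;  1/√21052 = 0.006892
W = 10·12.9·(0.045932 − 0.006892) = 5.0361 kWh/t
With EF = 1.3: W = 5.0361·1.3 = 6.5469 kWh/t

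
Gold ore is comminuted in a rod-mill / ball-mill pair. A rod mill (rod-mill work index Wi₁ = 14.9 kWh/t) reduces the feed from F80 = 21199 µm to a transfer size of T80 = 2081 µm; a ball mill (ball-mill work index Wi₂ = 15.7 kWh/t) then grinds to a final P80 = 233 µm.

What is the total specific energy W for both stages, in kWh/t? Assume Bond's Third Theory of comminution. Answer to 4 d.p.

W = 9.0867 kWh/t

W = 10 Wi / √P80 − 10 Wi / √F80
Stage 1 (21199→2081 µm, Wi₁=14.9): W₁ = 10·14.9·(0.021921 − 0.006868) = 2.2429 kWh/t
Stage 2 (2081→233 µm, Wi₂=15.7): W₂ = 10·15.7·(0.065512 − 0.021921) = 6.8438 kWh/t
W = W₁ + W₂ = 2.2429 + 6.8438 = 9.0867 kWh/t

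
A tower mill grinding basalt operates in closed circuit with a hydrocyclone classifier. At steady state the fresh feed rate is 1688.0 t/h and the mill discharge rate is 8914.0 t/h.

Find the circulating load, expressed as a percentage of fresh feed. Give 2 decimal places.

Mill node: discharge = fresh + recycle.
R = M − F = 8914.0 − 1688.0 = 7226.0 t/h
CL = 100·R/F = 100·7226.0/1688.0 = 428.08 %

CL = 428.08 %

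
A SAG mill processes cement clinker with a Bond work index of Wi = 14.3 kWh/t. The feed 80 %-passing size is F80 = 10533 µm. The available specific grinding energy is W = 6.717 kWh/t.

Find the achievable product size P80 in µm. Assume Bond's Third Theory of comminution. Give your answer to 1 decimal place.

P80 = 310.9 µm

W = 10 Wi (1/√P80 − 1/√F80)  [Bond]
⇒ 1/√P80 = W/(10·Wi) + 1/√F80
  = 6.7170/(10·14.3) + 1/√10533 = 0.046972 + 0.009744 = 0.056716
P80 = (1/0.056716)² = 17.6318² = 310.88 µm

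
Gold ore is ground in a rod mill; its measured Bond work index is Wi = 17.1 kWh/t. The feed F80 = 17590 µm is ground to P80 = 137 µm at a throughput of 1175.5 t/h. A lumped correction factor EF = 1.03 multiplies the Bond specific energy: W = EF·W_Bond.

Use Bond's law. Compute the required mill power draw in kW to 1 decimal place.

W_Bond = 10·Wi·(1/√P₈₀ − 1/√F₈₀)
W = 10·17.1·(1/√137 − 1/√17590) = 10·17.1·(0.077896) = 13.3202 kWh/t
W_actual = 1.03 × 13.3202 = 13.7198 kWh/t
P_mill = W·ṁ = 13.7198·1175.5 = 16127.6 kW

P = 16127.6 kW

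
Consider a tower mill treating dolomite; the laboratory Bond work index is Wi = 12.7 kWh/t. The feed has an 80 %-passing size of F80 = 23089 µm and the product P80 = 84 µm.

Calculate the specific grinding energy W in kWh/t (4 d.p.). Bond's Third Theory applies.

W = 10 Wi (P80^-0.5 − F80^-0.5)
1/√84 = 0.109109;  1/√23089 = 0.006581
W = 10·12.7·(0.109109 − 0.006581) = 13.0210 kWh/t

W = 13.0210 kWh/t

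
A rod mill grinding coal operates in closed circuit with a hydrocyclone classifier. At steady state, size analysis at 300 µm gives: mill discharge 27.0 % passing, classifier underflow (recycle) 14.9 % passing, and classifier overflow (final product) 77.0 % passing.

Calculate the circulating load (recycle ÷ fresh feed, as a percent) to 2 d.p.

Classifier node, passing 300 µm:
d + r·d = r·u + o → r(d−u) = o−d
r = (77.0 − 27.0)/(27.0 − 14.9) = 50.0/12.1 = 4.1322
CL = 100·r = 413.22 %

CL = 413.22 %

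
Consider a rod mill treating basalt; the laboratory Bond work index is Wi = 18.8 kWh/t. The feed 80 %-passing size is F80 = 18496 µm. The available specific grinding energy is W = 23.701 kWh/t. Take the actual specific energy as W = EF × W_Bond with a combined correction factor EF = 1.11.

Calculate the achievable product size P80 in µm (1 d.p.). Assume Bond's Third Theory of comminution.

P80 = 68.4 µm

W = 10 Wi (1/√P80 − 1/√F80)  [Bond]
W_Bond = W / EF = 23.701 / 1.11 = 21.3523 kWh/t
1/√P80 = 1/√F80 + W_Bond/(10·Wi)
  = 21.3523/(10·18.8) + 1/√18496 = 0.113576 + 0.007353 = 0.120929
P80 = (1/0.120929)² = 8.2693² = 68.38 µm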